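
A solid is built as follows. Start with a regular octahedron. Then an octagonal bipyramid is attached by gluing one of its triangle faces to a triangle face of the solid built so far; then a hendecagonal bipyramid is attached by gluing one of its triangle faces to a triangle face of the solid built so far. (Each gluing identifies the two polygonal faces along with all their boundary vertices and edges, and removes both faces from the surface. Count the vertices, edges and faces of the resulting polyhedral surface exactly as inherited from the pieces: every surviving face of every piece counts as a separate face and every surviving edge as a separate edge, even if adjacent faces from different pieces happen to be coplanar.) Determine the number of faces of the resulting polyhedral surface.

42

A regular octahedron: V=6, E=12, F=8.
Attach an octagonal bipyramid (V=10, E=24, F=16) along a 3-gon: merge 3 vertices and 3 edges, delete both glued faces → V=13, E=33, F=22.
Attach a hendecagonal bipyramid (V=13, E=33, F=22) along a 3-gon: merge 3 vertices and 3 edges, delete both glued faces → V=23, E=63, F=42.
Check: V − E + F = 23 − 63 + 42 = 2.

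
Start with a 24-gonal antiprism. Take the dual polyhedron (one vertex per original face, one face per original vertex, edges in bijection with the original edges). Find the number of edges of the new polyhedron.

96

The base solid has V = 48, E = 96, F = 50.
The dual swaps V and F and preserves E: V′ = F = 50, E′ = E = 96, F′ = V = 48.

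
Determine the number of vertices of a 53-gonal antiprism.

106

An antiprism on an n-gon has two n-gon caps and 2n triangles: V = 2·53 = 106, E = 4·53 = 212, F = 2·53 + 2 = 108.
Check: V − E + F = 106 − 212 + 108 = 2.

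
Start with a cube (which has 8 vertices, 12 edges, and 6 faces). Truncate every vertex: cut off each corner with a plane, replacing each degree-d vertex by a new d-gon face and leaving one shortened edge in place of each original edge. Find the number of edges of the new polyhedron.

36

Truncation replaces each original edge-end by a new vertex, so V′ = 2E = 24.
Each original edge survives, and each old vertex of degree d contributes d new edges; summing degrees gives Σd = 2E, so E′ = E + 2E = 3E = 36.
Each original face survives and each original vertex becomes one new face: F′ = F + V = 14.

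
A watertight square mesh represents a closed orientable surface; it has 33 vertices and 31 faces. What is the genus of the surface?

Every face is a square, so 2E = 4·31 = 124, giving E = 62.
χ = V − E + F = 33 − 62 + 31 = 2.
For a closed orientable surface χ = 2 − 2g, so g = (2 − (2))/2 = 0.

0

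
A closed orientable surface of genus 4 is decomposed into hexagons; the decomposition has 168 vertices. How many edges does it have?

χ = 2 − 2·4 = -6, and every face is a hexagon so 6F = 2E.
V − E + F = -6 with E = 6F/2 gives 168 − (6/2 − 1)·F = -6, so F = 87 and E = 261.

261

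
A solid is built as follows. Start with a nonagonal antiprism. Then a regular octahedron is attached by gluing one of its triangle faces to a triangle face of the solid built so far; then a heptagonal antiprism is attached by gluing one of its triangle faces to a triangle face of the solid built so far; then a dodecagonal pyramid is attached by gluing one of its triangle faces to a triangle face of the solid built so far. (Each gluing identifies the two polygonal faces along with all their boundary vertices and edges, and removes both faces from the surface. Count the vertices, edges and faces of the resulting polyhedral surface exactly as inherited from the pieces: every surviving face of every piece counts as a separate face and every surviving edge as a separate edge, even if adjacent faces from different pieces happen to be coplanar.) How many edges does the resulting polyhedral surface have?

91

A nonagonal antiprism: V=18, E=36, F=20.
Attach a regular octahedron (V=6, E=12, F=8) along a 3-gon: merge 3 vertices and 3 edges, delete both glued faces → V=21, E=45, F=26.
Attach a heptagonal antiprism (V=14, E=28, F=16) along a 3-gon: merge 3 vertices and 3 edges, delete both glued faces → V=32, E=70, F=40.
Attach a dodecagonal pyramid (V=13, E=24, F=13) along a 3-gon: merge 3 vertices and 3 edges, delete both glued faces → V=42, E=91, F=51.
Check: V − E + F = 42 − 91 + 51 = 2.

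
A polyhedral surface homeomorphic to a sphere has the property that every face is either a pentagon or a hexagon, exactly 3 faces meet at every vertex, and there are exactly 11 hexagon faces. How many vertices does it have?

Let x be the number of pentagons; then F = 11 + x.
Edge–face incidences: 2E = 6·11 + 5·x = 66 + 5x.
Every vertex has degree 3, so 3V = 2E.
Euler: V − E + F = 2 ⇒ (2E)/3 − E + (11 + x) = 2.
Multiply by 6: 2·(2E) − 3·(2E) + 6·(11 + x) = 12, i.e. 66 + 6x − (66 + 5x) = 12.
Collecting terms: x = 12.
Then 2E = 66 + 5·12 = 126, so E = 63, V = 2E/3 = 42, F = 11 + 12 = 23.

42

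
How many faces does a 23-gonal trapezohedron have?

46

The n-trapezohedron (dual of the n-antiprism) has V = 2·23 + 2 = 48, E = 4·23 = 92, F = 2·23 = 46.
Check: V − E + F = 48 − 92 + 46 = 2.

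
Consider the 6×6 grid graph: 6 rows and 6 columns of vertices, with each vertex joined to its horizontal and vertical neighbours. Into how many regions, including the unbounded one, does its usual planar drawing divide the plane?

26

The grid has V = 6·6 = 36 vertices and E = 6·5 + 6·5 = 60 edges.
F = 2 − V + E = 2 − 36 + 60 = 26.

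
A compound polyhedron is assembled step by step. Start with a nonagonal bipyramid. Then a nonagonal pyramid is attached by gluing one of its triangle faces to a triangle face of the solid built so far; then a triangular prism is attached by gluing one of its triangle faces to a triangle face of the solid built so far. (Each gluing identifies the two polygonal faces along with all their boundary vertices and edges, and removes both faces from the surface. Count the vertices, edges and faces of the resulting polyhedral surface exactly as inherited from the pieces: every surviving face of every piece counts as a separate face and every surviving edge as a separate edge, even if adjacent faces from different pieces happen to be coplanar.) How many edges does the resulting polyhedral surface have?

48

A nonagonal bipyramid: V=11, E=27, F=18.
Attach a nonagonal pyramid (V=10, E=18, F=10) along a 3-gon: merge 3 vertices and 3 edges, delete both glued faces → V=18, E=42, F=26.
Attach a triangular prism (V=6, E=9, F=5) along a 3-gon: merge 3 vertices and 3 edges, delete both glued faces → V=21, E=48, F=29.
Check: V − E + F = 21 − 48 + 29 = 2.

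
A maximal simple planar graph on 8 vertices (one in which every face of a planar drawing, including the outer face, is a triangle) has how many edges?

18

In a plane triangulation 3F = 2E and V − E + F = 2, so E = 3V − 6 = 3·8 − 6 = 18.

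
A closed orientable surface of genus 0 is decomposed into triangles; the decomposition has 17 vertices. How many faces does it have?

30

χ = 2 − 2·0 = 2, and every face is a triangle so 3F = 2E.
V − E + F = 2 with E = 3F/2 gives 17 − (3/2 − 1)·F = 2, so F = 30 and E = 45.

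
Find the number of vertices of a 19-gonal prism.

A prism on an n-gon has two n-gon bases and n rectangular sides: V = 2·19 = 38, E = 3·19 = 57, F = 19 + 2 = 21.
Check: V − E + F = 38 − 57 + 21 = 2.

38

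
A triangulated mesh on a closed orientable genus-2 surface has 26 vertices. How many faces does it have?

χ = 2 − 2·2 = -2, and every face is a triangle so 3F = 2E.
V − E + F = -2 with E = 3F/2 gives 26 − (3/2 − 1)·F = -2, so F = 56 and E = 84.

56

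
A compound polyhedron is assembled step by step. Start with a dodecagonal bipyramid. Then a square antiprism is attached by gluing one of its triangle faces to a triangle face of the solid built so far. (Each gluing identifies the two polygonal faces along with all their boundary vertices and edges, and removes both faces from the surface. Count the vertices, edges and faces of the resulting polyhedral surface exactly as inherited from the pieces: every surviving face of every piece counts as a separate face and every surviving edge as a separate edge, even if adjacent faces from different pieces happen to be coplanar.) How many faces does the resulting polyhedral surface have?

A dodecagonal bipyramid: V=14, E=36, F=24.
Attach a square antiprism (V=8, E=16, F=10) along a 3-gon: merge 3 vertices and 3 edges, delete both glued faces → V=19, E=49, F=32.
Check: V − E + F = 19 − 49 + 32 = 2.

32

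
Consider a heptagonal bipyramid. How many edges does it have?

A bipyramid over an n-gon has 2n triangular faces and n + 2 vertices: V = 7 + 2 = 9, E = 3·7 = 21, F = 2·7 = 14.
Check: V − E + F = 9 − 21 + 14 = 2.

21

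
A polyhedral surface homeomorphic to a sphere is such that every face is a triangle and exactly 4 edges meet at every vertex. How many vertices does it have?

Each face has 3 edges and each edge borders two faces, so 2E = 3F.
Each vertex has degree 4, so 4V = 2E and hence V = 3F/4.
Euler: V − E + F = 2 ⇒ (3F/4) − (3F/2) + F = 2.
Multiply by 8: (6 − 12 + 8)F = 16, i.e. 2F = 16.
So F = 8, E = 3·8/2 = 12, V = 3·8/4 = 6.

6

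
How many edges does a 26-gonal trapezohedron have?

104

The n-trapezohedron (dual of the n-antiprism) has V = 2·26 + 2 = 54, E = 4·26 = 104, F = 2·26 = 52.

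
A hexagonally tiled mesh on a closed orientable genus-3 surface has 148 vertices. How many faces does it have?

χ = 2 − 2·3 = -4, and every face is a hexagon so 6F = 2E.
V − E + F = -4 with E = 6F/2 gives 148 − (6/2 − 1)·F = -4, so F = 76 and E = 228.

76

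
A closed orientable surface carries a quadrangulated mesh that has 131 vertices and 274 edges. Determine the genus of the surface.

Every face is a square and each edge borders two faces, so 4F = 2·274, giving F = 137.
χ = V − E + F = 131 − 274 + 137 = -6.
For a closed orientable surface χ = 2 − 2g, so g = (2 − (-6))/2 = 4.

4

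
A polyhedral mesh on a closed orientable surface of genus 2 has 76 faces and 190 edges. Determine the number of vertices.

112

For a closed orientable surface of genus 2, χ = 2 − 2·2 = -2.
V = -2 + E − F = -2 + 190 − 76 = 112.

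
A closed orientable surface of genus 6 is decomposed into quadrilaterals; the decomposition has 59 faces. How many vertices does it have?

49

χ = 2 − 2·6 = -10, and every face is a square so 4F = 2E.
E = 4·59/2 = 118. Then V = -10 + E − F = -10 + 118 − 59 = 49.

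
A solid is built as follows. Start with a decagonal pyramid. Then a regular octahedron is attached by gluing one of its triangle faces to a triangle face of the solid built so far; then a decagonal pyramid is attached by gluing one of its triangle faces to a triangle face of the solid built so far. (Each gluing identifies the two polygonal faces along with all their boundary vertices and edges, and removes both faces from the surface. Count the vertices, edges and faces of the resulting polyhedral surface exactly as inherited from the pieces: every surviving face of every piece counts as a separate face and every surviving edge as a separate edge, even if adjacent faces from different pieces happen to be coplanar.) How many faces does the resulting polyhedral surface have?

26

A decagonal pyramid: V=11, E=20, F=11.
Attach a regular octahedron (V=6, E=12, F=8) along a 3-gon: merge 3 vertices and 3 edges, delete both glued faces → V=14, E=29, F=17.
Attach a decagonal pyramid (V=11, E=20, F=11) along a 3-gon: merge 3 vertices and 3 edges, delete both glued faces → V=22, E=46, F=26.
Check: V − E + F = 22 − 46 + 26 = 2.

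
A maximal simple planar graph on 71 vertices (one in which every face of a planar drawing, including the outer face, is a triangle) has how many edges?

207

In a plane triangulation 3F = 2E and V − E + F = 2, so E = 3V − 6 = 3·71 − 6 = 207.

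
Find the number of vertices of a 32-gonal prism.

64

A prism on an n-gon has two n-gon bases and n rectangular sides: V = 2·32 = 64, E = 3·32 = 96, F = 32 + 2 = 34.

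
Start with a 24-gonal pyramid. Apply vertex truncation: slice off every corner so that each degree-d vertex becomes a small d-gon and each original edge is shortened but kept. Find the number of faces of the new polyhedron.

50

The base solid has V = 25, E = 48, F = 25.
Truncation replaces each original edge-end by a new vertex, so V′ = 2E = 96.
Each original edge survives, and each old vertex of degree d contributes d new edges; summing degrees gives Σd = 2E, so E′ = E + 2E = 3E = 144.
Each original face survives and each original vertex becomes one new face: F′ = F + V = 50.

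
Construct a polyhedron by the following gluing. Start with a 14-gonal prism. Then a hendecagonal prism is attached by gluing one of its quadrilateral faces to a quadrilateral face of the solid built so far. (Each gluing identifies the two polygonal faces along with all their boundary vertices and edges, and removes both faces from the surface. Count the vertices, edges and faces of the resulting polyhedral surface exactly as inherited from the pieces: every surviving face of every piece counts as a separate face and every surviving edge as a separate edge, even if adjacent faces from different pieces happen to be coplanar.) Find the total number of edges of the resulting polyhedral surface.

71

A 14-gonal prism: V=28, E=42, F=16.
Attach a hendecagonal prism (V=22, E=33, F=13) along a 4-gon: merge 4 vertices and 4 edges, delete both glued faces → V=46, E=71, F=27.
Check: V − E + F = 46 − 71 + 27 = 2.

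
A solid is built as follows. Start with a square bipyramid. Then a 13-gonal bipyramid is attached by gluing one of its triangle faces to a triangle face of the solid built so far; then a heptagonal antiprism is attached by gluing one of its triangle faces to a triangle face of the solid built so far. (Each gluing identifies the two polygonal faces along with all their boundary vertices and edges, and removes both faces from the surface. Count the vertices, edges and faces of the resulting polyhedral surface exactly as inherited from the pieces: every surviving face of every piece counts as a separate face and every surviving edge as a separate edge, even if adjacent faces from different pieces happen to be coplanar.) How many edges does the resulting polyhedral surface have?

73

A square bipyramid: V=6, E=12, F=8.
Attach a 13-gonal bipyramid (V=15, E=39, F=26) along a 3-gon: merge 3 vertices and 3 edges, delete both glued faces → V=18, E=48, F=32.
Attach a heptagonal antiprism (V=14, E=28, F=16) along a 3-gon: merge 3 vertices and 3 edges, delete both glued faces → V=29, E=73, F=46.
Check: V − E + F = 29 − 73 + 46 = 2.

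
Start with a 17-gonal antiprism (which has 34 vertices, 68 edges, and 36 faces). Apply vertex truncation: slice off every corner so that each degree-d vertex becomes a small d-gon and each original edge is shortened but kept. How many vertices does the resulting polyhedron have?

Truncation replaces each original edge-end by a new vertex, so V′ = 2E = 136.
Each original edge survives, and each old vertex of degree d contributes d new edges; summing degrees gives Σd = 2E, so E′ = E + 2E = 3E = 204.
Each original face survives and each original vertex becomes one new face: F′ = F + V = 70.

136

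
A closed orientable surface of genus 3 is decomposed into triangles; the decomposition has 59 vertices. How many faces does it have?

126

χ = 2 − 2·3 = -4, and every face is a triangle so 3F = 2E.
V − E + F = -4 with E = 3F/2 gives 59 − (3/2 − 1)·F = -4, so F = 126 and E = 189.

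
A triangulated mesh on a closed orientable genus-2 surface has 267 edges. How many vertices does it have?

87

χ = 2 − 2·2 = -2, and every face is a triangle so 3F = 2E.
F = 2E/3 = 178. Then V = -2 + E − F = -2 + 267 − 178 = 87.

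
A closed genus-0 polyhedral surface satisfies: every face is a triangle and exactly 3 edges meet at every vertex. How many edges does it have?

6

Each face has 3 edges and each edge borders two faces, so 2E = 3F.
Each vertex has degree 3, so 3V = 2E and hence V = 3F/3.
Euler: V − E + F = 2 ⇒ (3F/3) − (3F/2) + F = 2.
Multiply by 6: (6 − 9 + 6)F = 12, i.e. 3F = 12.
So F = 4, E = 3·4/2 = 6, V = 3·4/3 = 4.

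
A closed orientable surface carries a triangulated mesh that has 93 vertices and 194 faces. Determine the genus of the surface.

Every face is a triangle, so 2E = 3·194 = 582, giving E = 291.
χ = V − E + F = 93 − 291 + 194 = -4.
For a closed orientable surface χ = 2 − 2g, so g = (2 − (-4))/2 = 3.

3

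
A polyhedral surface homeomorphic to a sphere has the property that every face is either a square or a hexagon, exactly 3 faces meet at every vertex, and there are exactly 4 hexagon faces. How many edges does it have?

Let x be the number of squares; then F = 4 + x.
Edge–face incidences: 2E = 6·4 + 4·x = 24 + 4x.
Every vertex has degree 3, so 3V = 2E.
Euler: V − E + F = 2 ⇒ (2E)/3 − E + (4 + x) = 2.
Multiply by 6: 2·(2E) − 3·(2E) + 6·(4 + x) = 12, i.e. 24 + 6x − (24 + 4x) = 12.
Collecting terms: 2x = 12, so x = 6.
Then 2E = 24 + 4·6 = 48, so E = 24, V = 2E/3 = 16, F = 4 + 6 = 10.

24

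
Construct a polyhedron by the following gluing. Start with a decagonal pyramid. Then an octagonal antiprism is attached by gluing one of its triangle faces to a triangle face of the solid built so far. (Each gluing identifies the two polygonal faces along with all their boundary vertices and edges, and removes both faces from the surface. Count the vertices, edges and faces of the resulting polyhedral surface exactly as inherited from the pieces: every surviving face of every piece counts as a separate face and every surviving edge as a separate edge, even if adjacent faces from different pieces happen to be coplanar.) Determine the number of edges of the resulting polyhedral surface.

49

A decagonal pyramid: V=11, E=20, F=11.
Attach an octagonal antiprism (V=16, E=32, F=18) along a 3-gon: merge 3 vertices and 3 edges, delete both glued faces → V=24, E=49, F=27.
Check: V − E + F = 24 − 49 + 27 = 2.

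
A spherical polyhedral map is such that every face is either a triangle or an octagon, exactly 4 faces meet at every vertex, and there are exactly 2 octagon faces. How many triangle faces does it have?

Let x be the number of triangles; then F = 2 + x.
Edge–face incidences: 2E = 8·2 + 3·x = 16 + 3x.
Every vertex has degree 4, so 4V = 2E.
Euler: V − E + F = 2 ⇒ (2E)/4 − E + (2 + x) = 2.
Multiply by 8: 2·(2E) − 4·(2E) + 8·(2 + x) = 16, i.e. 16 + 8x − 2·(16 + 3x) = 16.
Collecting terms: 2x − 16 = 16, so 2x = 32, so x = 16.
Then 2E = 16 + 3·16 = 64, so E = 32, V = 2E/4 = 16, F = 2 + 16 = 18.

16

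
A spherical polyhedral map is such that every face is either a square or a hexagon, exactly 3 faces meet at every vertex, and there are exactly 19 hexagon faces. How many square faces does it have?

Let x be the number of squares; then F = 19 + x.
Edge–face incidences: 2E = 6·19 + 4·x = 114 + 4x.
Every vertex has degree 3, so 3V = 2E.
Euler: V − E + F = 2 ⇒ (2E)/3 − E + (19 + x) = 2.
Multiply by 6: 2·(2E) − 3·(2E) + 6·(19 + x) = 12, i.e. 114 + 6x − (114 + 4x) = 12.
Collecting terms: 2x = 12, so x = 6.
Then 2E = 114 + 4·6 = 138, so E = 69, V = 2E/3 = 46, F = 19 + 6 = 25.

6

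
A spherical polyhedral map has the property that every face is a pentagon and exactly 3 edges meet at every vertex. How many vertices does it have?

20

Each face has 5 edges and each edge borders two faces, so 2E = 5F.
Each vertex has degree 3, so 3V = 2E and hence V = 5F/3.
Euler: V − E + F = 2 ⇒ (5F/3) − (5F/2) + F = 2.
Multiply by 6: (10 − 15 + 6)F = 12, i.e. 1F = 12.
So F = 12, E = 5·12/2 = 30, V = 5·12/3 = 20.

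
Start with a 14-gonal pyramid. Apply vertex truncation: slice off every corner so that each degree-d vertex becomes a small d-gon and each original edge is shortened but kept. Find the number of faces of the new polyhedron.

The base solid has V = 15, E = 28, F = 15.
Truncation replaces each original edge-end by a new vertex, so V′ = 2E = 56.
Each original edge survives, and each old vertex of degree d contributes d new edges; summing degrees gives Σd = 2E, so E′ = E + 2E = 3E = 84.
Each original face survives and each original vertex becomes one new face: F′ = F + V = 30.

30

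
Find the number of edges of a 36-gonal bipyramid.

108

A bipyramid over an n-gon has 2n triangular faces and n + 2 vertices: V = 36 + 2 = 38, E = 3·36 = 108, F = 2·36 = 72.
Check: V − E + F = 38 − 108 + 72 = 2.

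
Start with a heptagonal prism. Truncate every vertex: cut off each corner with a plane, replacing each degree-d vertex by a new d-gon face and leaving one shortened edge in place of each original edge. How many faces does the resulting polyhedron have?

The base solid has V = 14, E = 21, F = 9.
Truncation replaces each original edge-end by a new vertex, so V′ = 2E = 42.
Each original edge survives, and each old vertex of degree d contributes d new edges; summing degrees gives Σd = 2E, so E′ = E + 2E = 3E = 63.
Each original face survives and each original vertex becomes one new face: F′ = F + V = 23.

23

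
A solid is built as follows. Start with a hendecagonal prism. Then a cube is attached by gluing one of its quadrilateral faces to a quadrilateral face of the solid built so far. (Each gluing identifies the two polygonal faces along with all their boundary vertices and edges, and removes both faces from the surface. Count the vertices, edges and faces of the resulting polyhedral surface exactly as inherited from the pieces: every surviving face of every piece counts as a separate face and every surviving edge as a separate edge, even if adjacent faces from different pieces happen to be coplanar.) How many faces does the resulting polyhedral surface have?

A hendecagonal prism: V=22, E=33, F=13.
Attach a cube (V=8, E=12, F=6) along a 4-gon: merge 4 vertices and 4 edges, delete both glued faces → V=26, E=41, F=17.
Check: V − E + F = 26 − 41 + 17 = 2.

17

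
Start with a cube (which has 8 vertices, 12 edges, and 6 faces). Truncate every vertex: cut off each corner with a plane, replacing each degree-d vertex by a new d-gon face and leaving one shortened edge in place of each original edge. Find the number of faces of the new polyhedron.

Truncation replaces each original edge-end by a new vertex, so V′ = 2E = 24.
Each original edge survives, and each old vertex of degree d contributes d new edges; summing degrees gives Σd = 2E, so E′ = E + 2E = 3E = 36.
Each original face survives and each original vertex becomes one new face: F′ = F + V = 14.

14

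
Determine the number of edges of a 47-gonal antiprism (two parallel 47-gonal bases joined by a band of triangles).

188

An antiprism on an n-gon has two n-gon caps and 2n triangles: V = 2·47 = 94, E = 4·47 = 188, F = 2·47 + 2 = 96.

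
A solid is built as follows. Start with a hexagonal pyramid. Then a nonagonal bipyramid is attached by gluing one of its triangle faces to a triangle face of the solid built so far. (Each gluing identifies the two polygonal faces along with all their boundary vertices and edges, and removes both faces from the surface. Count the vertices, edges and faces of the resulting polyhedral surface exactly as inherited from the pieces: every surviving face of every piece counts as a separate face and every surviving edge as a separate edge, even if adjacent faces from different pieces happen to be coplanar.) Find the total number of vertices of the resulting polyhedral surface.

A hexagonal pyramid: V=7, E=12, F=7.
Attach a nonagonal bipyramid (V=11, E=27, F=18) along a 3-gon: merge 3 vertices and 3 edges, delete both glued faces → V=15, E=36, F=23.
Check: V − E + F = 15 − 36 + 23 = 2.

15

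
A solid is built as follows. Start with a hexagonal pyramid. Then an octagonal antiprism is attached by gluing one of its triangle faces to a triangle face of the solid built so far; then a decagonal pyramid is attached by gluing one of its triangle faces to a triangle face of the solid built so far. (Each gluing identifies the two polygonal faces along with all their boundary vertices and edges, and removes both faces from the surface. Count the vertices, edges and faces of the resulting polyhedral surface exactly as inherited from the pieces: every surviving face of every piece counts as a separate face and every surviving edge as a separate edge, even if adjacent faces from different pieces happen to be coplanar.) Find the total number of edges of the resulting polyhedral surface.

58

A hexagonal pyramid: V=7, E=12, F=7.
Attach an octagonal antiprism (V=16, E=32, F=18) along a 3-gon: merge 3 vertices and 3 edges, delete both glued faces → V=20, E=41, F=23.
Attach a decagonal pyramid (V=11, E=20, F=11) along a 3-gon: merge 3 vertices and 3 edges, delete both glued faces → V=28, E=58, F=32.
Check: V − E + F = 28 − 58 + 32 = 2.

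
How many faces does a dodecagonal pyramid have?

A pyramid on an n-gon base has one n-gon and n triangles: V = 12 + 1 = 13, E = 2·12 = 24, F = 12 + 1 = 13.

13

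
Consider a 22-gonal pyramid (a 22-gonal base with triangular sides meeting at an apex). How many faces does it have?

A pyramid on an n-gon base has one n-gon and n triangles: V = 22 + 1 = 23, E = 2·22 = 44, F = 22 + 1 = 23.

23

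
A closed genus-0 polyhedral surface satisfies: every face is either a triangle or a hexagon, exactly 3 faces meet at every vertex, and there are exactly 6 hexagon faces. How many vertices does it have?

Let x be the number of triangles; then F = 6 + x.
Edge–face incidences: 2E = 6·6 + 3·x = 36 + 3x.
Every vertex has degree 3, so 3V = 2E.
Euler: V − E + F = 2 ⇒ (2E)/3 − E + (6 + x) = 2.
Multiply by 6: 2·(2E) − 3·(2E) + 6·(6 + x) = 12, i.e. 36 + 6x − (36 + 3x) = 12.
Collecting terms: 3x = 12, so x = 4.
Then 2E = 36 + 3·4 = 48, so E = 24, V = 2E/3 = 16, F = 6 + 4 = 10.

16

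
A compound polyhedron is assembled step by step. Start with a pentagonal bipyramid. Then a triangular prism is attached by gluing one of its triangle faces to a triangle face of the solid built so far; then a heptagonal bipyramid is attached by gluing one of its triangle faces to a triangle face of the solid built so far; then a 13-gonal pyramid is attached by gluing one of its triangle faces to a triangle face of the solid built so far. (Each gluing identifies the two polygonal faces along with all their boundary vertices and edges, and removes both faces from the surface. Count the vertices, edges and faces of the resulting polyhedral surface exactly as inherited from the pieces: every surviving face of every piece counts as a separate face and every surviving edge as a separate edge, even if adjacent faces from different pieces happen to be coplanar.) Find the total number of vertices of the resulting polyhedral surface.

A pentagonal bipyramid: V=7, E=15, F=10.
Attach a triangular prism (V=6, E=9, F=5) along a 3-gon: merge 3 vertices and 3 edges, delete both glued faces → V=10, E=21, F=13.
Attach a heptagonal bipyramid (V=9, E=21, F=14) along a 3-gon: merge 3 vertices and 3 edges, delete both glued faces → V=16, E=39, F=25.
Attach a 13-gonal pyramid (V=14, E=26, F=14) along a 3-gon: merge 3 vertices and 3 edges, delete both glued faces → V=27, E=62, F=37.
Check: V − E + F = 27 − 62 + 37 = 2.

27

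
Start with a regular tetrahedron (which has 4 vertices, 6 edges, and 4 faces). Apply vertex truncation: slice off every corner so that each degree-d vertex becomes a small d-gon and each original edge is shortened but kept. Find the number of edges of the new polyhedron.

18

Truncation replaces each original edge-end by a new vertex, so V′ = 2E = 12.
Each original edge survives, and each old vertex of degree d contributes d new edges; summing degrees gives Σd = 2E, so E′ = E + 2E = 3E = 18.
Each original face survives and each original vertex becomes one new face: F′ = F + V = 8.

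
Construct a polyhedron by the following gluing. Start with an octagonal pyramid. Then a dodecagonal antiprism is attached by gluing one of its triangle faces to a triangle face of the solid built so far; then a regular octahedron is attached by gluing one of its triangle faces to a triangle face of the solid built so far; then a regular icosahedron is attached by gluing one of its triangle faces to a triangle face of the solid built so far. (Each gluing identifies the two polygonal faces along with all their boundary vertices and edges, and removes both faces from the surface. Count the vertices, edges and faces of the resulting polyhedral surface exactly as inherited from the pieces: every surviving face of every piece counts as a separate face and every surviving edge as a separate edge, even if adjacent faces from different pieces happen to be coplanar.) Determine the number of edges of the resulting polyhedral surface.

An octagonal pyramid: V=9, E=16, F=9.
Attach a dodecagonal antiprism (V=24, E=48, F=26) along a 3-gon: merge 3 vertices and 3 edges, delete both glued faces → V=30, E=61, F=33.
Attach a regular octahedron (V=6, E=12, F=8) along a 3-gon: merge 3 vertices and 3 edges, delete both glued faces → V=33, E=70, F=39.
Attach a regular icosahedron (V=12, E=30, F=20) along a 3-gon: merge 3 vertices and 3 edges, delete both glued faces → V=42, E=97, F=57.
Check: V − E + F = 42 − 97 + 57 = 2.

97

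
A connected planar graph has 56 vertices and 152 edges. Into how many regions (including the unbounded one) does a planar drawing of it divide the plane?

Euler's formula for a connected plane graph: V − E + F = 2, so F = 2 − 56 + 152 = 98.

98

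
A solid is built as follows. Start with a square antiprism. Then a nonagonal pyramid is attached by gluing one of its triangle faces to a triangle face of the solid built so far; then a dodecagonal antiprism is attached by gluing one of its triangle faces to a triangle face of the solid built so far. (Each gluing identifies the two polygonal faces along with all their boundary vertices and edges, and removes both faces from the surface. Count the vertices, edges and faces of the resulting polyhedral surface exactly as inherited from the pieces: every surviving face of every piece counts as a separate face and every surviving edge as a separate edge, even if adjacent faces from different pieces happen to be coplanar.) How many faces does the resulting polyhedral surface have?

A square antiprism: V=8, E=16, F=10.
Attach a nonagonal pyramid (V=10, E=18, F=10) along a 3-gon: merge 3 vertices and 3 edges, delete both glued faces → V=15, E=31, F=18.
Attach a dodecagonal antiprism (V=24, E=48, F=26) along a 3-gon: merge 3 vertices and 3 edges, delete both glued faces → V=36, E=76, F=42.
Check: V − E + F = 36 − 76 + 42 = 2.

42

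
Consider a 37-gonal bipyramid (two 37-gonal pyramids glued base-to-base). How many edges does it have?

111

A bipyramid over an n-gon has 2n triangular faces and n + 2 vertices: V = 37 + 2 = 39, E = 3·37 = 111, F = 2·37 = 74.
Check: V − E + F = 39 − 111 + 74 = 2.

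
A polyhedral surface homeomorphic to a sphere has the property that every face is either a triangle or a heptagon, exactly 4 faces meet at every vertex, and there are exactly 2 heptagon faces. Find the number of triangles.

14

Let x be the number of triangles; then F = 2 + x.
Edge–face incidences: 2E = 7·2 + 3·x = 14 + 3x.
Every vertex has degree 4, so 4V = 2E.
Euler: V − E + F = 2 ⇒ (2E)/4 − E + (2 + x) = 2.
Multiply by 8: 2·(2E) − 4·(2E) + 8·(2 + x) = 16, i.e. 16 + 8x − 2·(14 + 3x) = 16.
Collecting terms: 2x − 12 = 16, so 2x = 28, so x = 14.
Then 2E = 14 + 3·14 = 56, so E = 28, V = 2E/4 = 14, F = 2 + 14 = 16.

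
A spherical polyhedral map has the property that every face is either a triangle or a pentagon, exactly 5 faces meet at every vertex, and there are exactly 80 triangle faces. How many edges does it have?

150

Let x be the number of pentagons; then F = 80 + x.
Edge–face incidences: 2E = 3·80 + 5·x = 240 + 5x.
Every vertex has degree 5, so 5V = 2E.
Euler: V − E + F = 2 ⇒ (2E)/5 − E + (80 + x) = 2.
Multiply by 10: 2·(2E) − 5·(2E) + 10·(80 + x) = 20, i.e. 800 + 10x − 3·(240 + 5x) = 20.
Collecting terms: −5x + 80 = 20, so −5x = −60, so x = 12.
Then 2E = 240 + 5·12 = 300, so E = 150, V = 2E/5 = 60, F = 80 + 12 = 92.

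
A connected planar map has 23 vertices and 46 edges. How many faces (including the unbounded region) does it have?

Euler's formula for a connected plane graph: V − E + F = 2, so F = 2 − 23 + 46 = 25.

25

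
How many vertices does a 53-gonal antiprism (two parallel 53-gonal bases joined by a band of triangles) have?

106

An antiprism on an n-gon has two n-gon caps and 2n triangles: V = 2·53 = 106, E = 4·53 = 212, F = 2·53 + 2 = 108.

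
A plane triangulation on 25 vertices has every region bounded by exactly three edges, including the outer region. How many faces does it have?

In a plane triangulation 3F = 2E and V − E + F = 2, so F = 2V − 4 = 2·25 − 4 = 46.

46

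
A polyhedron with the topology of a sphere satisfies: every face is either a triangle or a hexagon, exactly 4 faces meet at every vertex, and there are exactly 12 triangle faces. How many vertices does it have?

12

Let x be the number of hexagons; then F = 12 + x.
Edge–face incidences: 2E = 3·12 + 6·x = 36 + 6x.
Every vertex has degree 4, so 4V = 2E.
Euler: V − E + F = 2 ⇒ (2E)/4 − E + (12 + x) = 2.
Multiply by 8: 2·(2E) − 4·(2E) + 8·(12 + x) = 16, i.e. 96 + 8x − 2·(36 + 6x) = 16.
Collecting terms: −4x + 24 = 16, so −4x = −8, so x = 2.
Then 2E = 36 + 6·2 = 48, so E = 24, V = 2E/4 = 12, F = 12 + 2 = 14.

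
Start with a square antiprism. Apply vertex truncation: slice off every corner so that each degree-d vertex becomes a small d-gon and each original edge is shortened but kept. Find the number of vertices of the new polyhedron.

32

The base solid has V = 8, E = 16, F = 10.
Truncation replaces each original edge-end by a new vertex, so V′ = 2E = 32.
Each original edge survives, and each old vertex of degree d contributes d new edges; summing degrees gives Σd = 2E, so E′ = E + 2E = 3E = 48.
Each original face survives and each original vertex becomes one new face: F′ = F + V = 18.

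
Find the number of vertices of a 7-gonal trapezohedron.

16

The n-trapezohedron (dual of the n-antiprism) has V = 2·7 + 2 = 16, E = 4·7 = 28, F = 2·7 = 14.
Check: V − E + F = 16 − 28 + 14 = 2.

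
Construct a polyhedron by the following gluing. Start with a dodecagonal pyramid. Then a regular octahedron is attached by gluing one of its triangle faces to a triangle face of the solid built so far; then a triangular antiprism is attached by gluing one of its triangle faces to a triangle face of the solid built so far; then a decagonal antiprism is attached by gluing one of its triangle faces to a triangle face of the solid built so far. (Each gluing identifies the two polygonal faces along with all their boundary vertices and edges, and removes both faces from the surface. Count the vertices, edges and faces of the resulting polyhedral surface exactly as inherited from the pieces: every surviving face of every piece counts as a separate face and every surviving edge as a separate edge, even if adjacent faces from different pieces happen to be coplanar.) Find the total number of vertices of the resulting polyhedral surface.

A dodecagonal pyramid: V=13, E=24, F=13.
Attach a regular octahedron (V=6, E=12, F=8) along a 3-gon: merge 3 vertices and 3 edges, delete both glued faces → V=16, E=33, F=19.
Attach a triangular antiprism (V=6, E=12, F=8) along a 3-gon: merge 3 vertices and 3 edges, delete both glued faces → V=19, E=42, F=25.
Attach a decagonal antiprism (V=20, E=40, F=22) along a 3-gon: merge 3 vertices and 3 edges, delete both glued faces → V=36, E=79, F=45.
Check: V − E + F = 36 − 79 + 45 = 2.

36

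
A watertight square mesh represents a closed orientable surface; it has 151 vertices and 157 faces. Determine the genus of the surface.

Every face is a square, so 2E = 4·157 = 628, giving E = 314.
χ = V − E + F = 151 − 314 + 157 = -6.
For a closed orientable surface χ = 2 − 2g, so g = (2 − (-6))/2 = 4.

4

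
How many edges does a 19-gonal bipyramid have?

57

A bipyramid over an n-gon has 2n triangular faces and n + 2 vertices: V = 19 + 2 = 21, E = 3·19 = 57, F = 2·19 = 38.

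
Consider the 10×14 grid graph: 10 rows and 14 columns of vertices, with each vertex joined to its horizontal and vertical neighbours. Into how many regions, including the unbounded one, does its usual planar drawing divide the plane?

118

The grid has V = 10·14 = 140 vertices and E = 10·13 + 14·9 = 256 edges.
F = 2 − V + E = 2 − 140 + 256 = 118.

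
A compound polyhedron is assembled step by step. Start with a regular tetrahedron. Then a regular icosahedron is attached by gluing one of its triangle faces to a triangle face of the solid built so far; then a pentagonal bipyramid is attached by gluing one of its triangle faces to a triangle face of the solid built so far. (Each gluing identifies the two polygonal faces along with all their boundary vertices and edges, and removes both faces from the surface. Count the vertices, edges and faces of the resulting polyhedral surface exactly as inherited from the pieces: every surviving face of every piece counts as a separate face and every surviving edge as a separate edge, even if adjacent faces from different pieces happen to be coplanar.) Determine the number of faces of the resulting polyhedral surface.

A regular tetrahedron: V=4, E=6, F=4.
Attach a regular icosahedron (V=12, E=30, F=20) along a 3-gon: merge 3 vertices and 3 edges, delete both glued faces → V=13, E=33, F=22.
Attach a pentagonal bipyramid (V=7, E=15, F=10) along a 3-gon: merge 3 vertices and 3 edges, delete both glued faces → V=17, E=45, F=30.
Check: V − E + F = 17 − 45 + 30 = 2.

30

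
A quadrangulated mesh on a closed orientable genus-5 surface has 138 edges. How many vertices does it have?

61

χ = 2 − 2·5 = -8, and every face is a square so 4F = 2E.
F = 2E/4 = 69. Then V = -8 + E − F = -8 + 138 − 69 = 61.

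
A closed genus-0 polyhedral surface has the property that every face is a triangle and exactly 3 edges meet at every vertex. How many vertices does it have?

Each face has 3 edges and each edge borders two faces, so 2E = 3F.
Each vertex has degree 3, so 3V = 2E and hence V = 3F/3.
Euler: V − E + F = 2 ⇒ (3F/3) − (3F/2) + F = 2.
Multiply by 6: (6 − 9 + 6)F = 12, i.e. 3F = 12.
So F = 4, E = 3·4/2 = 6, V = 3·4/3 = 4.

4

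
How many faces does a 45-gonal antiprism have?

92

An antiprism on an n-gon has two n-gon caps and 2n triangles: V = 2·45 = 90, E = 4·45 = 180, F = 2·45 + 2 = 92.
Check: V − E + F = 90 − 180 + 92 = 2.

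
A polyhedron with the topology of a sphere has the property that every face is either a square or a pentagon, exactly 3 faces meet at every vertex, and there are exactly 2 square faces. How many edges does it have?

24

Let x be the number of pentagons; then F = 2 + x.
Edge–face incidences: 2E = 4·2 + 5·x = 8 + 5x.
Every vertex has degree 3, so 3V = 2E.
Euler: V − E + F = 2 ⇒ (2E)/3 − E + (2 + x) = 2.
Multiply by 6: 2·(2E) − 3·(2E) + 6·(2 + x) = 12, i.e. 12 + 6x − (8 + 5x) = 12.
Collecting terms: x + 4 = 12, so x = 8.
Then 2E = 8 + 5·8 = 48, so E = 24, V = 2E/3 = 16, F = 2 + 8 = 10.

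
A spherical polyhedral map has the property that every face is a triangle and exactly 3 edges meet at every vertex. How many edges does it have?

Each face has 3 edges and each edge borders two faces, so 2E = 3F.
Each vertex has degree 3, so 3V = 2E and hence V = 3F/3.
Euler: V − E + F = 2 ⇒ (3F/3) − (3F/2) + F = 2.
Multiply by 6: (6 − 9 + 6)F = 12, i.e. 3F = 12.
So F = 4, E = 3·4/2 = 6, V = 3·4/3 = 4.

6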